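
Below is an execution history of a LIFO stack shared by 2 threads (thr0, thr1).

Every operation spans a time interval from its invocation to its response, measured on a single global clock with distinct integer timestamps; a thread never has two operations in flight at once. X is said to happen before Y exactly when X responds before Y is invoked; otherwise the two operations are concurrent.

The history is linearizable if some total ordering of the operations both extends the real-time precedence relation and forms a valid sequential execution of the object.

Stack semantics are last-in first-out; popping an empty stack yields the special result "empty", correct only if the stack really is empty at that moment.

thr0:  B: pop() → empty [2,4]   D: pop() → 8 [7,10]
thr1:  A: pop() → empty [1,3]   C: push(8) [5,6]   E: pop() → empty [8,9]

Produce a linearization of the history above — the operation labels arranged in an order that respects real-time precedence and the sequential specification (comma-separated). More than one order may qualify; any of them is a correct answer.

A, B, C, D, E

1. A pop() → empty, leaving stack <>
2. B pop() → empty, leaving stack <>
3. C push(8), leaving stack <8>
4. D pop() → 8, leaving stack <>
5. E pop() → empty, leaving stack <>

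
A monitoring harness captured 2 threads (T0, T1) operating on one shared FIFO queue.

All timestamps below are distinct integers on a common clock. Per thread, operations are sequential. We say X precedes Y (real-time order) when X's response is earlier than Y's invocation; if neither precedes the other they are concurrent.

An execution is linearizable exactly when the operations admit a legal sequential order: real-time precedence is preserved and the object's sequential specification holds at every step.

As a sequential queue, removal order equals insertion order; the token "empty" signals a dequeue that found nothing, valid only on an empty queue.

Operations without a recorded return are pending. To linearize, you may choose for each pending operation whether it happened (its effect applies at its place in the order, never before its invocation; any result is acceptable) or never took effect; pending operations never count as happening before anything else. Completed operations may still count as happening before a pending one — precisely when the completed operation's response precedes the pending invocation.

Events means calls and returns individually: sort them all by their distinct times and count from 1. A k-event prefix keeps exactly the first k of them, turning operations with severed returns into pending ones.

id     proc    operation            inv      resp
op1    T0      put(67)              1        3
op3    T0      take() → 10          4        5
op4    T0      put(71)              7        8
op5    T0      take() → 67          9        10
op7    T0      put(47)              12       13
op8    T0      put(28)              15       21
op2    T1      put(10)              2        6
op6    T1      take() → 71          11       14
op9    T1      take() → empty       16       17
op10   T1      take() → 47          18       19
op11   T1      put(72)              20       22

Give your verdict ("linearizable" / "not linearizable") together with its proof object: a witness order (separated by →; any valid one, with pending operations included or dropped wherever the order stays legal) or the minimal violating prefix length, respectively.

already the first 17 events (up to op9's response at time 17) admit no linearization; the first 16 still do
real-time-consistent orders of the 8 completed operations: 6 — all fail the FIFO queue replay
no escape via the 1 pending operation (op8): every completion choice fails
for example op1, op2, op3, op4, op5, op6, op7, op9 (pending dropped) fails at step 3: op3 take() → 10 is not legal there
for example op1, op2, op3, op4, op5, op7, op6, op9 (pending dropped) fails at step 3: op3 take() → 10 is not legal there

not linearizable — minimal violating prefix: 17 events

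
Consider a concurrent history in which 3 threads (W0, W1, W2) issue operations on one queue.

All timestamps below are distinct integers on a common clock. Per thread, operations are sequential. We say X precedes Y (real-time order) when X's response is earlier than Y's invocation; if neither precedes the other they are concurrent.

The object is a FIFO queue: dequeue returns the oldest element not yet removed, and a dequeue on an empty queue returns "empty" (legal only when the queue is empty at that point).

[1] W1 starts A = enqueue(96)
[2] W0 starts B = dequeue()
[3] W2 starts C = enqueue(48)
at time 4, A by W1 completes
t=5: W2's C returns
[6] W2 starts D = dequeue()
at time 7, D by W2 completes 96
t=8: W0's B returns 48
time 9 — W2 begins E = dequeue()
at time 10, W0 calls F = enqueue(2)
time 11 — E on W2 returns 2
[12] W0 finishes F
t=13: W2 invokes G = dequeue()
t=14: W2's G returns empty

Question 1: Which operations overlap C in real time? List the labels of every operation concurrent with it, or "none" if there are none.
A, B

C spans [3,5]: anything still running between times 3 and 5 counts as concurrent
A [1,4]: concurrent
B [2,8]: concurrent
D [6,7]: after
E [9,11]: after
F [10,12]: after
G [13,14]: after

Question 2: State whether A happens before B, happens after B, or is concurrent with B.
concurrent

A spans [1,4], B spans [2,8]
the intervals overlap in both directions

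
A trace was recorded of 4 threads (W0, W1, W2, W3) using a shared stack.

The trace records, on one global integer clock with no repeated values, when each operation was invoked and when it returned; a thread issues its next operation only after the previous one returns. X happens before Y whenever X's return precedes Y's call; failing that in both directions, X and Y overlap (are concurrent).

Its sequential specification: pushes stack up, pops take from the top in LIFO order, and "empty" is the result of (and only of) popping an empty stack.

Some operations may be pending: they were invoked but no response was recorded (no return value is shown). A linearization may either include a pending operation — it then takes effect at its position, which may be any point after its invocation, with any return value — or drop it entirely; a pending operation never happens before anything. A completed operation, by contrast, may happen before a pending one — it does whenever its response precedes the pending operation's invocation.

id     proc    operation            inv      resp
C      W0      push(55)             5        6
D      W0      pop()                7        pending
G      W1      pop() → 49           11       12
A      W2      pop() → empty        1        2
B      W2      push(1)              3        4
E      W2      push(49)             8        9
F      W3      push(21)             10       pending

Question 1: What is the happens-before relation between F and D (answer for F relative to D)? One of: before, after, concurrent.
concurrent

F spans [10,…), D spans [7,…)
the intervals overlap in both directions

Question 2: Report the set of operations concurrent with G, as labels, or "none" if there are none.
D, F

concurrent with G ([11,12]): every op whose interval crosses 11..12
A [1,2]: before
B [3,4]: before
C [5,6]: before
D [7,…): concurrent
E [8,9]: before
F [10,…): concurrent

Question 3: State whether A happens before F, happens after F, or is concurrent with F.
before

A spans [1,2], F spans [10,…)
resp(A)=2 < inv(F)=10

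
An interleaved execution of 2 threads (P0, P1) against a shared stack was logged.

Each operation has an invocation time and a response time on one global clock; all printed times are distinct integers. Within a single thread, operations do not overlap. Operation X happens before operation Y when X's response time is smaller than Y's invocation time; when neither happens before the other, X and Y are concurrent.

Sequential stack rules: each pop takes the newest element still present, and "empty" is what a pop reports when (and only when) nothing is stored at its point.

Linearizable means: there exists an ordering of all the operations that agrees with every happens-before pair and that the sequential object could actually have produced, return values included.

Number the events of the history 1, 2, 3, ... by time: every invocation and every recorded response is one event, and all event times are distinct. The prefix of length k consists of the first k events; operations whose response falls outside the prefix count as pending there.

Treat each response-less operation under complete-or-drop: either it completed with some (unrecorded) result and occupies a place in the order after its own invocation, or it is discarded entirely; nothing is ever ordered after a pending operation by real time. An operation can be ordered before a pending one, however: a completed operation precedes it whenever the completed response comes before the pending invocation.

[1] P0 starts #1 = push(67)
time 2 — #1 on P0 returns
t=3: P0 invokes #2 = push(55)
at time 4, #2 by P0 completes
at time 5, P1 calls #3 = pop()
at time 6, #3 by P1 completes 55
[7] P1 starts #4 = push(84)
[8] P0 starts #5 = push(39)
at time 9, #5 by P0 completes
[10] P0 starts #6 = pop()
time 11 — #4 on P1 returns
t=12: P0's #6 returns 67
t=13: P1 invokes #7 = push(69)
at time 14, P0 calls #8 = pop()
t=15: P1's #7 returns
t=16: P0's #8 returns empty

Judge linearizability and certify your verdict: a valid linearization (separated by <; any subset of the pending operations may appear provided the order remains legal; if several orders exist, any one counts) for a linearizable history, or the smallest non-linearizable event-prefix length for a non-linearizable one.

events 1..11 are fine; event 12 — the response of #6 at time 12 — makes the prefix non-linearizable
6 completed operations, 3 real-time-consistent orders — every stack replay fails
one such order, #1, #2, #3, #4, #5, #6, breaks at step 6 where #6 pop() → 67 is illegal
one such order, #1, #2, #3, #5, #4, #6, breaks at step 6 where #6 pop() → 67 is illegal

not linearizable — minimal violating prefix: 12 events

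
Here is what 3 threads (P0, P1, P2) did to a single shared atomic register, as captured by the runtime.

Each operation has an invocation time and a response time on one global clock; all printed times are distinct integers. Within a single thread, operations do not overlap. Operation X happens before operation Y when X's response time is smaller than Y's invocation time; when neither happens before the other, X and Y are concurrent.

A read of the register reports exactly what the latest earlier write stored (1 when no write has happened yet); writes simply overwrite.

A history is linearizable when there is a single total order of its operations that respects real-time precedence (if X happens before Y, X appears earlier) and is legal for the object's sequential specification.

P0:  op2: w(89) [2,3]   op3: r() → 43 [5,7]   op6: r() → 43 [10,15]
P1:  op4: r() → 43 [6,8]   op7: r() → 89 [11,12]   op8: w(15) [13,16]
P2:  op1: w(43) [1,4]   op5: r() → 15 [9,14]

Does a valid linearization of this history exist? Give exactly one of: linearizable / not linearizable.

not linearizable

events 1..11 are fine; event 12 — the response of op7 at time 12 — makes the prefix non-linearizable
4 orders of the 5 completed atomic register ops respect real time; none is legal
every completion of the 2 pending operations (op5, op6) was checked; none linearizes
for example op1, op2, op3, op4, op7 (pending dropped) fails at step 3: op3 r() → 43 is not legal there
for example op1, op2, op4, op3, op7 (pending dropped) fails at step 3: op4 r() → 43 is not legal there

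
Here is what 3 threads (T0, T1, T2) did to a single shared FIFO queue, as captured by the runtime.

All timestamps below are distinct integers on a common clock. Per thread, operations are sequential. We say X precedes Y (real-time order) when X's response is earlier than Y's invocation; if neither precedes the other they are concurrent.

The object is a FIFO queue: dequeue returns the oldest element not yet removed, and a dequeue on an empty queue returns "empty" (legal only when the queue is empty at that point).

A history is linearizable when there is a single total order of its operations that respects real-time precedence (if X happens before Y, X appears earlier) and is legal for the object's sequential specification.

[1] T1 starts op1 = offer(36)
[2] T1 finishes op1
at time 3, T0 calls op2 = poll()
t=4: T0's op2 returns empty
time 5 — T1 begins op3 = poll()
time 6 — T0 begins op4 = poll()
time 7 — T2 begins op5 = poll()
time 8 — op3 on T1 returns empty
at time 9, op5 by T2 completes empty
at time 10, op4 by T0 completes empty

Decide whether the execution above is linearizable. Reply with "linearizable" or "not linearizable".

not linearizable

the violation lands at event 4, op2's response at time 4: events 1..3 linearize, events 1..4 do not
one real-time candidate order over the 2 completed operations — the FIFO queue replay rejects it
sample order op1, op2 stalls at step 2 — op2 poll() → empty has no legal effect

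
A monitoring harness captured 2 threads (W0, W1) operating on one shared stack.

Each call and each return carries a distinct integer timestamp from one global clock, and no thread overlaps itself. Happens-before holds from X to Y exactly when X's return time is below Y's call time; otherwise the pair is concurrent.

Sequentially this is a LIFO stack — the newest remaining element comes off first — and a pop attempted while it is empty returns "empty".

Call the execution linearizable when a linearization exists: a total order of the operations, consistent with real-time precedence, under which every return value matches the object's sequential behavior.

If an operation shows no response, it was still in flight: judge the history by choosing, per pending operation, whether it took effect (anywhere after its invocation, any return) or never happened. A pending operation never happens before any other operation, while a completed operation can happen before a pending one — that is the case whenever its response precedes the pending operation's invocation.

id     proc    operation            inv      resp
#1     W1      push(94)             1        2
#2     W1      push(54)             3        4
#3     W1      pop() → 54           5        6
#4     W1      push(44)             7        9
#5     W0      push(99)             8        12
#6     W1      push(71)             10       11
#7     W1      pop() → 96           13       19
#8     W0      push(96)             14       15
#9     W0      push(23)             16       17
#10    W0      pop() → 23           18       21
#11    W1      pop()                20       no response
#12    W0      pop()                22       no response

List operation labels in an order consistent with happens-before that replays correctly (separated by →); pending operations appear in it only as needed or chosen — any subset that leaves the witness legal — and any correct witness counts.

#1 → #2 → #3 → #4 → #5 → #6 → #8 → #7 → #9 → #10

after step 1 (#1 push(94)): stack <94>
after step 2 (#2 push(54)): stack <94,54>
after step 3 (#3 pop() → 54): stack <94>
after step 4 (#4 push(44)): stack <94,44>
after step 5 (#5 push(99)): stack <94,44,99>
after step 6 (#6 push(71)): stack <94,44,99,71>
after step 7 (#8 push(96)): stack <94,44,99,71,96>
after step 8 (#7 pop() → 96): stack <94,44,99,71>
after step 9 (#9 push(23)): stack <94,44,99,71,23>
after step 10 (#10 pop() → 23): stack <94,44,99,71>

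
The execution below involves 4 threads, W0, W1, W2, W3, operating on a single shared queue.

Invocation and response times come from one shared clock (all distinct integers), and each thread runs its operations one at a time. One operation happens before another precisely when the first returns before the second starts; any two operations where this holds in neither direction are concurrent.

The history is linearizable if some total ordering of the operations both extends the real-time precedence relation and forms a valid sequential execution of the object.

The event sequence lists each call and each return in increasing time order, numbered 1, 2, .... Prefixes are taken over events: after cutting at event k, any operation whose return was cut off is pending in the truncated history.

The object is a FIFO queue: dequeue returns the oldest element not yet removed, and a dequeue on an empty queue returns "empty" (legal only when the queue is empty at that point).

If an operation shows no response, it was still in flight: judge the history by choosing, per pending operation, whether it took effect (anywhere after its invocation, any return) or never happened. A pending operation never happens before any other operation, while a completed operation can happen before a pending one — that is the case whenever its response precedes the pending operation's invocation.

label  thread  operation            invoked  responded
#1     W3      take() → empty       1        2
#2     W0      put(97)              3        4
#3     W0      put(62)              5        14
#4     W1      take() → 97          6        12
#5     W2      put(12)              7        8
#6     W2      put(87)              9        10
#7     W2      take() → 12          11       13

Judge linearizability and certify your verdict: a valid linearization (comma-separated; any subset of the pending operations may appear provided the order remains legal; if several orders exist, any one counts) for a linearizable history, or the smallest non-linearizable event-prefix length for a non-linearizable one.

after step 1 (#1 take() → empty): queue <>
after step 2 (#2 put(97)): queue <97>
after step 3 (#4 take() → 97): queue <>
after step 4 (#5 put(12)): queue <12>
after step 5 (#3 put(62)): queue <12,62>
after step 6 (#6 put(87)): queue <12,62,87>
after step 7 (#7 take() → 12): queue <62,87>

linearizable — witness: #1, #2, #4, #5, #3, #6, #7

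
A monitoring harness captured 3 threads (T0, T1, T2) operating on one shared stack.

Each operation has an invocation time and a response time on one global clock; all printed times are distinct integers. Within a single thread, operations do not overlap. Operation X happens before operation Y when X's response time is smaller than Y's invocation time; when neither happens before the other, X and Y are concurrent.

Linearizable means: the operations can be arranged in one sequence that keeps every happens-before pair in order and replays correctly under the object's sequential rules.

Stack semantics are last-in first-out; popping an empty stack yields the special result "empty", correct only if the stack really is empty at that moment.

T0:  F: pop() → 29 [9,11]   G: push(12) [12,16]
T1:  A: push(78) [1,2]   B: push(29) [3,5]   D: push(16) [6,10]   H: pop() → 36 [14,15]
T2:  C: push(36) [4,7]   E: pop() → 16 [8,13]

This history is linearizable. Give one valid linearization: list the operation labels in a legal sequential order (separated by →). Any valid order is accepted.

1. A push(78), leaving stack <78>
2. C push(36), leaving stack <78,36>
3. B push(29), leaving stack <78,36,29>
4. D push(16), leaving stack <78,36,29,16>
5. E pop() → 16, leaving stack <78,36,29>
6. F pop() → 29, leaving stack <78,36>
7. H pop() → 36, leaving stack <78>
8. G push(12), leaving stack <78,12>

A → C → B → D → E → F → H → G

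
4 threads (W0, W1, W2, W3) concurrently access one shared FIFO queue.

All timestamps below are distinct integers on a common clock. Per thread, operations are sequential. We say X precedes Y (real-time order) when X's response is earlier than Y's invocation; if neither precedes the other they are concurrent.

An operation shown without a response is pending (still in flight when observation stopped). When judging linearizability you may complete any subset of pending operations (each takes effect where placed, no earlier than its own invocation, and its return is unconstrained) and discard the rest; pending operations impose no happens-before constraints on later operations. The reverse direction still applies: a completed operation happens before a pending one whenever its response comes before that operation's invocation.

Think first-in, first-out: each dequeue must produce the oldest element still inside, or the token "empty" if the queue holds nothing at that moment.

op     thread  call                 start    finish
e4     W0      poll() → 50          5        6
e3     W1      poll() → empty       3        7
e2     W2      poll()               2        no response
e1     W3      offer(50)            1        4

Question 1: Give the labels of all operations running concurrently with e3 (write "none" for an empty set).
e1, e2, e4

e3 spans [3,7]: anything still running between times 3 and 7 counts as concurrent
e1 [1,4]: concurrent
e2 [2,…): concurrent
e4 [5,6]: concurrent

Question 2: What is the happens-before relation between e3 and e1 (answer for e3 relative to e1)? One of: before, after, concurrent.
concurrent

e3 spans [3,7], e1 spans [1,4]
the intervals overlap in both directions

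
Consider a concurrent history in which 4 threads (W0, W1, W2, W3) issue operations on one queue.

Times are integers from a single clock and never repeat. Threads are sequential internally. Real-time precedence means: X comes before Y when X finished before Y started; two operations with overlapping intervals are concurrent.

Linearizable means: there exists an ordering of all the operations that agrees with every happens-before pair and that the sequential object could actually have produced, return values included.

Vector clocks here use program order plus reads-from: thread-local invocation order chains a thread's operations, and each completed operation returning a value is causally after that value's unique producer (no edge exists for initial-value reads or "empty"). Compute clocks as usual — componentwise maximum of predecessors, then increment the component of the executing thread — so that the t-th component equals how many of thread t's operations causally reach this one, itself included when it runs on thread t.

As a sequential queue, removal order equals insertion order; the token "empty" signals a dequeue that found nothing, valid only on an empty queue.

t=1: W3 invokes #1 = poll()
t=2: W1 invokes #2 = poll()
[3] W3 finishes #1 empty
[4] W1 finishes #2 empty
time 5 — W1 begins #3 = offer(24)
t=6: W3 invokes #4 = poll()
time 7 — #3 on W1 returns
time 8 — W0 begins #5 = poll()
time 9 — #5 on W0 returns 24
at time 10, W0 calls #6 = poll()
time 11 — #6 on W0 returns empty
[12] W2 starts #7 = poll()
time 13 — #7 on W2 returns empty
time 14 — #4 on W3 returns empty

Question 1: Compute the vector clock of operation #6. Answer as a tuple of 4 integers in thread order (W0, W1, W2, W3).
Answer: (2, 2, 0, 0)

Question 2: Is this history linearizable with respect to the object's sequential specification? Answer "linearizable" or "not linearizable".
linearizable

witness order: #1, #2, #3, #5, #4, #6, #7
1. #1 poll() → empty, leaving queue <>
2. #2 poll() → empty, leaving queue <>
3. #3 offer(24), leaving queue <24>
4. #5 poll() → 24, leaving queue <>
5. #4 poll() → empty, leaving queue <>
6. #6 poll() → empty, leaving queue <>
7. #7 poll() → empty, leaving queue <>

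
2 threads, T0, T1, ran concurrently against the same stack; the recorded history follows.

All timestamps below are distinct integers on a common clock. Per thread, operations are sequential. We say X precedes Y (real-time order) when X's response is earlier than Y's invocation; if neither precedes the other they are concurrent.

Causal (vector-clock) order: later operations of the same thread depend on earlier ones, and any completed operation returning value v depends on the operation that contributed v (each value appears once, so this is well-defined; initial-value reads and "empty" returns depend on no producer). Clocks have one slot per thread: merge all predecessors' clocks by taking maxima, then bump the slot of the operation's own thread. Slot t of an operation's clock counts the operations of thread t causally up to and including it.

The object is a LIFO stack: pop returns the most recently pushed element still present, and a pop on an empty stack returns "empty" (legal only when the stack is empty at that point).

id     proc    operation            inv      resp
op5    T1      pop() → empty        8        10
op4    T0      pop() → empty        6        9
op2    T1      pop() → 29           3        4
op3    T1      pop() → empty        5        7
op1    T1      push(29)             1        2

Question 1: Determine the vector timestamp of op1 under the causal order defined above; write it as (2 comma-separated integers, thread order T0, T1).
(0, 1)

root op op1, invoked 1: fresh clock plus T1's own tick → (0, 1)
root op op4, invoked 6: fresh clock plus T0's own tick → (1, 0)
invoked at 3, op2 merges VC(op1)=(0, 1) and bumps T1's slot → (0, 2)
invoked at 5, op3 merges VC(op2)=(0, 2) and bumps T1's slot → (0, 3)
invoked at 8, op5 merges VC(op3)=(0, 3) and bumps T1's slot → (0, 4)
target: VC(op1) = (0, 1)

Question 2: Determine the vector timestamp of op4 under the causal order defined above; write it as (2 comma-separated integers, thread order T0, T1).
(1, 0)

op1, invoked 1, has no incoming edges; only T1's bump applies → (0, 1)
op4, invoked 6, has no incoming edges; only T0's bump applies → (1, 0)
merge at op2 (invoked 3): VC(op1)=(0, 1), own-thread bump on T1 → (0, 2)
merge at op3 (invoked 5): VC(op2)=(0, 2), own-thread bump on T1 → (0, 3)
merge at op5 (invoked 8): VC(op3)=(0, 3), own-thread bump on T1 → (0, 4)
target: VC(op4) = (1, 0)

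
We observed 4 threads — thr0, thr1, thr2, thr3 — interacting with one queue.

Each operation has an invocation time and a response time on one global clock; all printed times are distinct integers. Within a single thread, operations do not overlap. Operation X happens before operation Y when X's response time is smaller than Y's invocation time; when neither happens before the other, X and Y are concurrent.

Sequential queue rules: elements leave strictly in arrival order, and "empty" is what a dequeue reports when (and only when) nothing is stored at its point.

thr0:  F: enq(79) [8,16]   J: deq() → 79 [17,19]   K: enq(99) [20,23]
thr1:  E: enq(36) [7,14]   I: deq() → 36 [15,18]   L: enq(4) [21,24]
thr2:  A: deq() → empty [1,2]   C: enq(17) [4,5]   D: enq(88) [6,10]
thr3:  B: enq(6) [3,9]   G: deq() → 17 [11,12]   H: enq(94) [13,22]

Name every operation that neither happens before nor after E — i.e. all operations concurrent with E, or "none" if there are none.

B, D, F, G, H

E runs from 7 to 14; window-overlapping ops are concurrent
A [1,2]: before
B [3,9]: concurrent
C [4,5]: before
D [6,10]: concurrent
F [8,16]: concurrent
G [11,12]: concurrent
H [13,22]: concurrent
I [15,18]: after
J [17,19]: after
K [20,23]: after
L [21,24]: after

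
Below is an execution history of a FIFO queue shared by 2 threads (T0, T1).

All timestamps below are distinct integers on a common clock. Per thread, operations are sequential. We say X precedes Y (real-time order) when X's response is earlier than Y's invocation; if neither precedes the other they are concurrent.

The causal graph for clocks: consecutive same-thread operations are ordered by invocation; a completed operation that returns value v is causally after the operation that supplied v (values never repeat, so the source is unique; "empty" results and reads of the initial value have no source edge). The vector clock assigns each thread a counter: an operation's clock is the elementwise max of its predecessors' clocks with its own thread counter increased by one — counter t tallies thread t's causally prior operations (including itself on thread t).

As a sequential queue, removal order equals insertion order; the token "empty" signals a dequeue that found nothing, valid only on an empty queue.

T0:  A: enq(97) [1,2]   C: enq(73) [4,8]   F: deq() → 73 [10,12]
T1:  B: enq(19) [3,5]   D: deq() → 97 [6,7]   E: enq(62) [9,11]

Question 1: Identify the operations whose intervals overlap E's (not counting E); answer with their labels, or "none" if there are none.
F

overlap test against E [9,11]: concurrent iff the interval meets 9..11
A [1,2]: before
B [3,5]: before
C [4,8]: before
D [6,7]: before
F [10,12]: concurrent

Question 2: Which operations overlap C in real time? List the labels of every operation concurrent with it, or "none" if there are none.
B, D

C spans [4,8]: anything still running between times 4 and 8 counts as concurrent
A [1,2]: before
B [3,5]: concurrent
D [6,7]: concurrent
E [9,11]: after
F [10,12]: after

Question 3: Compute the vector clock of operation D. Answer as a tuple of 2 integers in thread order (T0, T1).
(1, 2)

root op B, invoked 3: fresh clock plus T1's own tick → (0, 1)
root op A, invoked 1: fresh clock plus T0's own tick → (1, 0)
C (invocation 4): componentwise max over VC(A)=(1, 0), +1 at T0, giving (2, 0)
D (invocation 6): componentwise max over VC(A)=(1, 0), VC(B)=(0, 1), +1 at T1, giving (1, 2)
F (invocation 10): componentwise max over VC(C)=(2, 0), +1 at T0, giving (3, 0)
E (invocation 9): componentwise max over VC(D)=(1, 2), +1 at T1, giving (1, 3)
target: VC(D) = (1, 2)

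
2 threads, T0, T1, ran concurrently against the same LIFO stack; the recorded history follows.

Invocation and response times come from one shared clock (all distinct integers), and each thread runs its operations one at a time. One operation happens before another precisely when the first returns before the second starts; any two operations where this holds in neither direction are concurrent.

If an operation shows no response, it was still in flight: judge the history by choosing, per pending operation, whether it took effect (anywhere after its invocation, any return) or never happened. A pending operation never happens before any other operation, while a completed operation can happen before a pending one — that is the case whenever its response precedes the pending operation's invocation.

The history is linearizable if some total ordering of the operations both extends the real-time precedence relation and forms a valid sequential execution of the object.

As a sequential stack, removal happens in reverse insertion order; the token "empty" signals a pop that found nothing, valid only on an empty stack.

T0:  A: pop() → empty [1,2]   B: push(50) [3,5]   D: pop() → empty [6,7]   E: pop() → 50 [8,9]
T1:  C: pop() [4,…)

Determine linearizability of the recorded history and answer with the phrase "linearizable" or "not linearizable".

not linearizable

through event 8 a valid linearization exists; event 9 (E responding at time 9) ends that
exhaustive check: the 4 completed LIFO stack ops admit one real-time order; illegal
no completion choice of the 1 pending operation (C) rescues it — every subset was tried
sample order A, B, D, E (pending dropped) stalls at step 3 — D pop() → empty has no legal effect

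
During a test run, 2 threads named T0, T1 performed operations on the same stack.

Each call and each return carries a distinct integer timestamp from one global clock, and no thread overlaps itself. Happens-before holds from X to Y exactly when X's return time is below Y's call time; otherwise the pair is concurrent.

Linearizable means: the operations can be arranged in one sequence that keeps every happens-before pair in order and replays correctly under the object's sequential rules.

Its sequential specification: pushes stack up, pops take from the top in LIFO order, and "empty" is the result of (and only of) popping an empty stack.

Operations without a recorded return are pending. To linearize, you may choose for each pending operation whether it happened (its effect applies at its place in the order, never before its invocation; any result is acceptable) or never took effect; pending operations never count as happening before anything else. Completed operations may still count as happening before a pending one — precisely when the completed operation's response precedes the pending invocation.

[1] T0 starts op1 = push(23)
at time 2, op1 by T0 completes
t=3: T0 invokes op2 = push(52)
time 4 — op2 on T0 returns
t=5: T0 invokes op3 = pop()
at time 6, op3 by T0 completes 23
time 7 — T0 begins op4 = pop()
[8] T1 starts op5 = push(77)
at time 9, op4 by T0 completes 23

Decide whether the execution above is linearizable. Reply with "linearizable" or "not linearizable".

the violation lands at event 6, op3's response at time 6: events 1..5 linearize, events 1..6 do not
exactly one order of the 3 completed ops respects real time; the stack replay fails
for example op1, op2, op3 fails at step 3: op3 pop() → 23 is not legal there

not linearizable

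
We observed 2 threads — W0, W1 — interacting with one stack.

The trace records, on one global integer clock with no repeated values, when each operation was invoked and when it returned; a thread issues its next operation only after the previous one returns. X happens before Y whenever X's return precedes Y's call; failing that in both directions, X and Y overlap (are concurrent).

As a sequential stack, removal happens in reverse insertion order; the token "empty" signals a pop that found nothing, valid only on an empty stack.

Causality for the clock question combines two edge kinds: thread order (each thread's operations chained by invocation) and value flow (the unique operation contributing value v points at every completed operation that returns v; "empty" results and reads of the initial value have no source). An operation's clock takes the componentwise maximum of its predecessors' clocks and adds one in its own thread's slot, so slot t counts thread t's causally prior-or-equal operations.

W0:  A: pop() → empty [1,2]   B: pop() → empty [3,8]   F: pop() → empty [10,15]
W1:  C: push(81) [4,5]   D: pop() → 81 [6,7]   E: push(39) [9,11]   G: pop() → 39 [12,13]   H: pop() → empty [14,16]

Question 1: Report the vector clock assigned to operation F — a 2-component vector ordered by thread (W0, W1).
C, invoked 4, has no incoming edges; only W1's bump applies → (0, 1)
A, invoked 1, has no incoming edges; only W0's bump applies → (1, 0)
merge at D (invoked 6): VC(C)=(0, 1), own-thread bump on W1 → (0, 2)
merge at B (invoked 3): VC(A)=(1, 0), own-thread bump on W0 → (2, 0)
merge at E (invoked 9): VC(D)=(0, 2), own-thread bump on W1 → (0, 3)
merge at F (invoked 10): VC(B)=(2, 0), own-thread bump on W0 → (3, 0)
merge at G (invoked 12): VC(E)=(0, 3), own-thread bump on W1 → (0, 4)
merge at H (invoked 14): VC(G)=(0, 4), own-thread bump on W1 → (0, 5)
target: VC(F) = (3, 0)

(3, 0)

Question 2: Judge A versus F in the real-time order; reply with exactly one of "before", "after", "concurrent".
A spans [1,2], F spans [10,15]
resp(A)=2 < inv(F)=10

before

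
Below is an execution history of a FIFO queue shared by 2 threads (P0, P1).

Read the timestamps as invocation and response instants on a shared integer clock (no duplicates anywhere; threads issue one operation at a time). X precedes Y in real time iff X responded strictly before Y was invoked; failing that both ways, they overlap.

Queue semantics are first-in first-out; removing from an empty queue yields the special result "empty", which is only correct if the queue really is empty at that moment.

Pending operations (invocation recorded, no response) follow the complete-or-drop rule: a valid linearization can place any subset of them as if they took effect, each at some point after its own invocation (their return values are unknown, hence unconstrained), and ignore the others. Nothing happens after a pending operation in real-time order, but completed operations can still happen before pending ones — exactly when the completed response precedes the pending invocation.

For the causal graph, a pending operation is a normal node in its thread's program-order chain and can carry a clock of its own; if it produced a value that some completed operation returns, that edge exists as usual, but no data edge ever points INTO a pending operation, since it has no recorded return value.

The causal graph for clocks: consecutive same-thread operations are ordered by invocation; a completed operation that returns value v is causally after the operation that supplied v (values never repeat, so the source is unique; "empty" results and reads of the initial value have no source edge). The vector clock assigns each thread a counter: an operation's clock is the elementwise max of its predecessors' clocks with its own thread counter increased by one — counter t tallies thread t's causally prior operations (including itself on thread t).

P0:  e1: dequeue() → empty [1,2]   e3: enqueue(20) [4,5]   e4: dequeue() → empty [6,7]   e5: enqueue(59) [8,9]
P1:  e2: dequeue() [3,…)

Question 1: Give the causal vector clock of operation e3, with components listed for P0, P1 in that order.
Answer: (2, 0)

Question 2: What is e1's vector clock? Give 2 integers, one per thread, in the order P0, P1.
Answer: (1, 0)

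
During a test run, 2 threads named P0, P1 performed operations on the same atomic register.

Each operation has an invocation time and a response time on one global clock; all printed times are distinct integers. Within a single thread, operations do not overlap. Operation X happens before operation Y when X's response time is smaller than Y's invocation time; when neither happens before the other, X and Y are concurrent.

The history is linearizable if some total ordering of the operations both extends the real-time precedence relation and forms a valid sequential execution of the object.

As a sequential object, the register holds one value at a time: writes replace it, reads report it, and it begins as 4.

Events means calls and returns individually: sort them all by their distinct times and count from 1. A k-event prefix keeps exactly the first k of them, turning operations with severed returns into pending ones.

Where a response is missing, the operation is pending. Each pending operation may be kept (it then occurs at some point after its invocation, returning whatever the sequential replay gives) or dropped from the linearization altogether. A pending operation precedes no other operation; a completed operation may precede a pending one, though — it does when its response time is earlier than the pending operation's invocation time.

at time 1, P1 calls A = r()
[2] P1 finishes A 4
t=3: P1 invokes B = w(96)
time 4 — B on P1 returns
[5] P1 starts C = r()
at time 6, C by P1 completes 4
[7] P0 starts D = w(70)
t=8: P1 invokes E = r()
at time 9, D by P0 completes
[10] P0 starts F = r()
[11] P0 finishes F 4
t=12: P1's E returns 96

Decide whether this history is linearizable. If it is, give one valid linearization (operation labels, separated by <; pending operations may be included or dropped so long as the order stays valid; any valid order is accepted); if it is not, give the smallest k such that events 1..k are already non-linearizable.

not linearizable — minimal violating prefix: 6 events

cut after 5 events: linearizable; cut after 6 events (C responds, time 6): not linearizable
exhaustive check: the 3 completed atomic register ops admit one real-time order; illegal
sample order A, B, C stalls at step 3 — C r() → 4 has no legal effect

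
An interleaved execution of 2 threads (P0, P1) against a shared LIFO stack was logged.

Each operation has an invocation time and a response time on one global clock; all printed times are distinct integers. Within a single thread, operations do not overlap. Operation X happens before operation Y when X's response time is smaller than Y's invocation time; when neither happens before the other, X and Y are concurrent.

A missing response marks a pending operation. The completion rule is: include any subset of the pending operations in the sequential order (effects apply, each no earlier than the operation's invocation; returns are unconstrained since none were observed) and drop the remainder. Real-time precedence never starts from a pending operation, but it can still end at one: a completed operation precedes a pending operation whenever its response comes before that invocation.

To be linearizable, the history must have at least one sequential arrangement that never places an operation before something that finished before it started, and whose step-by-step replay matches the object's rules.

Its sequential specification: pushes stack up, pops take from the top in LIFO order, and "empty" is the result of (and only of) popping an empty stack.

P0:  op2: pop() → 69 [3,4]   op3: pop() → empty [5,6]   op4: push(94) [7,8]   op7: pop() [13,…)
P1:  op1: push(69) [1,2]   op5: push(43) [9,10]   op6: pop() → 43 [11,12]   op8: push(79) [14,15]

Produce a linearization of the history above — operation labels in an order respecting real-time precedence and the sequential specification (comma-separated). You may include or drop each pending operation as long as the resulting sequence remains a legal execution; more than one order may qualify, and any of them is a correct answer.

1. op1 push(69), leaving stack <69>
2. op2 pop() → 69, leaving stack <>
3. op3 pop() → empty, leaving stack <>
4. op4 push(94), leaving stack <94>
5. op5 push(43), leaving stack <94,43>
6. op6 pop() → 43, leaving stack <94>
7. op7 pop() (pending, included), leaving stack <>
8. op8 push(79), leaving stack <79>

op1, op2, op3, op4, op5, op6, op7, op8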